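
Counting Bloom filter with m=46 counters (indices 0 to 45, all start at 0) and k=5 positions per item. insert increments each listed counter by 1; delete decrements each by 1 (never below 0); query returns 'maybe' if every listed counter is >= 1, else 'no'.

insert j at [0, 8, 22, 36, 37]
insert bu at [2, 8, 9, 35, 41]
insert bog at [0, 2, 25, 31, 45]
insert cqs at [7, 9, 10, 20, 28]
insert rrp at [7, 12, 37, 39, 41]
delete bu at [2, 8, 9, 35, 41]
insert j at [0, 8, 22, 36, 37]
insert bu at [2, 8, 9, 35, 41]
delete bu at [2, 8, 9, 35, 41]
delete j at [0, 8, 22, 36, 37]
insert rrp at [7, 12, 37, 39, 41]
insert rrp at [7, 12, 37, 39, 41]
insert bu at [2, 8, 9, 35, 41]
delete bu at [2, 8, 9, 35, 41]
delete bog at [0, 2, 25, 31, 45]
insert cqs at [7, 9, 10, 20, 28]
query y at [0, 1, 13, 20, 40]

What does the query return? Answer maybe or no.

Answer: no

Derivation:
Step 1: insert j at [0, 8, 22, 36, 37] -> counters=[1,0,0,0,0,0,0,0,1,0,0,0,0,0,0,0,0,0,0,0,0,0,1,0,0,0,0,0,0,0,0,0,0,0,0,0,1,1,0,0,0,0,0,0,0,0]
Step 2: insert bu at [2, 8, 9, 35, 41] -> counters=[1,0,1,0,0,0,0,0,2,1,0,0,0,0,0,0,0,0,0,0,0,0,1,0,0,0,0,0,0,0,0,0,0,0,0,1,1,1,0,0,0,1,0,0,0,0]
Step 3: insert bog at [0, 2, 25, 31, 45] -> counters=[2,0,2,0,0,0,0,0,2,1,0,0,0,0,0,0,0,0,0,0,0,0,1,0,0,1,0,0,0,0,0,1,0,0,0,1,1,1,0,0,0,1,0,0,0,1]
Step 4: insert cqs at [7, 9, 10, 20, 28] -> counters=[2,0,2,0,0,0,0,1,2,2,1,0,0,0,0,0,0,0,0,0,1,0,1,0,0,1,0,0,1,0,0,1,0,0,0,1,1,1,0,0,0,1,0,0,0,1]
Step 5: insert rrp at [7, 12, 37, 39, 41] -> counters=[2,0,2,0,0,0,0,2,2,2,1,0,1,0,0,0,0,0,0,0,1,0,1,0,0,1,0,0,1,0,0,1,0,0,0,1,1,2,0,1,0,2,0,0,0,1]
Step 6: delete bu at [2, 8, 9, 35, 41] -> counters=[2,0,1,0,0,0,0,2,1,1,1,0,1,0,0,0,0,0,0,0,1,0,1,0,0,1,0,0,1,0,0,1,0,0,0,0,1,2,0,1,0,1,0,0,0,1]
Step 7: insert j at [0, 8, 22, 36, 37] -> counters=[3,0,1,0,0,0,0,2,2,1,1,0,1,0,0,0,0,0,0,0,1,0,2,0,0,1,0,0,1,0,0,1,0,0,0,0,2,3,0,1,0,1,0,0,0,1]
Step 8: insert bu at [2, 8, 9, 35, 41] -> counters=[3,0,2,0,0,0,0,2,3,2,1,0,1,0,0,0,0,0,0,0,1,0,2,0,0,1,0,0,1,0,0,1,0,0,0,1,2,3,0,1,0,2,0,0,0,1]
Step 9: delete bu at [2, 8, 9, 35, 41] -> counters=[3,0,1,0,0,0,0,2,2,1,1,0,1,0,0,0,0,0,0,0,1,0,2,0,0,1,0,0,1,0,0,1,0,0,0,0,2,3,0,1,0,1,0,0,0,1]
Step 10: delete j at [0, 8, 22, 36, 37] -> counters=[2,0,1,0,0,0,0,2,1,1,1,0,1,0,0,0,0,0,0,0,1,0,1,0,0,1,0,0,1,0,0,1,0,0,0,0,1,2,0,1,0,1,0,0,0,1]
Step 11: insert rrp at [7, 12, 37, 39, 41] -> counters=[2,0,1,0,0,0,0,3,1,1,1,0,2,0,0,0,0,0,0,0,1,0,1,0,0,1,0,0,1,0,0,1,0,0,0,0,1,3,0,2,0,2,0,0,0,1]
Step 12: insert rrp at [7, 12, 37, 39, 41] -> counters=[2,0,1,0,0,0,0,4,1,1,1,0,3,0,0,0,0,0,0,0,1,0,1,0,0,1,0,0,1,0,0,1,0,0,0,0,1,4,0,3,0,3,0,0,0,1]
Step 13: insert bu at [2, 8, 9, 35, 41] -> counters=[2,0,2,0,0,0,0,4,2,2,1,0,3,0,0,0,0,0,0,0,1,0,1,0,0,1,0,0,1,0,0,1,0,0,0,1,1,4,0,3,0,4,0,0,0,1]
Step 14: delete bu at [2, 8, 9, 35, 41] -> counters=[2,0,1,0,0,0,0,4,1,1,1,0,3,0,0,0,0,0,0,0,1,0,1,0,0,1,0,0,1,0,0,1,0,0,0,0,1,4,0,3,0,3,0,0,0,1]
Step 15: delete bog at [0, 2, 25, 31, 45] -> counters=[1,0,0,0,0,0,0,4,1,1,1,0,3,0,0,0,0,0,0,0,1,0,1,0,0,0,0,0,1,0,0,0,0,0,0,0,1,4,0,3,0,3,0,0,0,0]
Step 16: insert cqs at [7, 9, 10, 20, 28] -> counters=[1,0,0,0,0,0,0,5,1,2,2,0,3,0,0,0,0,0,0,0,2,0,1,0,0,0,0,0,2,0,0,0,0,0,0,0,1,4,0,3,0,3,0,0,0,0]
Query y: check counters[0]=1 counters[1]=0 counters[13]=0 counters[20]=2 counters[40]=0 -> no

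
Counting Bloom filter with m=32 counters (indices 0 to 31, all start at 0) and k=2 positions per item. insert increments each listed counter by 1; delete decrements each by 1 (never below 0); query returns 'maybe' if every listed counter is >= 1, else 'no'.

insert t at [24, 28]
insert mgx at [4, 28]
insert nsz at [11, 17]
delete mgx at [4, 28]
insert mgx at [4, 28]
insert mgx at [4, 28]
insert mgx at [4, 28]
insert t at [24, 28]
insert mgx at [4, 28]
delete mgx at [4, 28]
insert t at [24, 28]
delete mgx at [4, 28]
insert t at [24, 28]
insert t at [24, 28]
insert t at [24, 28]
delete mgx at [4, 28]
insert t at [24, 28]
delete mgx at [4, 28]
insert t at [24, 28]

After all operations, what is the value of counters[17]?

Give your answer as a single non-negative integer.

Answer: 1

Derivation:
Step 1: insert t at [24, 28] -> counters=[0,0,0,0,0,0,0,0,0,0,0,0,0,0,0,0,0,0,0,0,0,0,0,0,1,0,0,0,1,0,0,0]
Step 2: insert mgx at [4, 28] -> counters=[0,0,0,0,1,0,0,0,0,0,0,0,0,0,0,0,0,0,0,0,0,0,0,0,1,0,0,0,2,0,0,0]
Step 3: insert nsz at [11, 17] -> counters=[0,0,0,0,1,0,0,0,0,0,0,1,0,0,0,0,0,1,0,0,0,0,0,0,1,0,0,0,2,0,0,0]
Step 4: delete mgx at [4, 28] -> counters=[0,0,0,0,0,0,0,0,0,0,0,1,0,0,0,0,0,1,0,0,0,0,0,0,1,0,0,0,1,0,0,0]
Step 5: insert mgx at [4, 28] -> counters=[0,0,0,0,1,0,0,0,0,0,0,1,0,0,0,0,0,1,0,0,0,0,0,0,1,0,0,0,2,0,0,0]
Step 6: insert mgx at [4, 28] -> counters=[0,0,0,0,2,0,0,0,0,0,0,1,0,0,0,0,0,1,0,0,0,0,0,0,1,0,0,0,3,0,0,0]
Step 7: insert mgx at [4, 28] -> counters=[0,0,0,0,3,0,0,0,0,0,0,1,0,0,0,0,0,1,0,0,0,0,0,0,1,0,0,0,4,0,0,0]
Step 8: insert t at [24, 28] -> counters=[0,0,0,0,3,0,0,0,0,0,0,1,0,0,0,0,0,1,0,0,0,0,0,0,2,0,0,0,5,0,0,0]
Step 9: insert mgx at [4, 28] -> counters=[0,0,0,0,4,0,0,0,0,0,0,1,0,0,0,0,0,1,0,0,0,0,0,0,2,0,0,0,6,0,0,0]
Step 10: delete mgx at [4, 28] -> counters=[0,0,0,0,3,0,0,0,0,0,0,1,0,0,0,0,0,1,0,0,0,0,0,0,2,0,0,0,5,0,0,0]
Step 11: insert t at [24, 28] -> counters=[0,0,0,0,3,0,0,0,0,0,0,1,0,0,0,0,0,1,0,0,0,0,0,0,3,0,0,0,6,0,0,0]
Step 12: delete mgx at [4, 28] -> counters=[0,0,0,0,2,0,0,0,0,0,0,1,0,0,0,0,0,1,0,0,0,0,0,0,3,0,0,0,5,0,0,0]
Step 13: insert t at [24, 28] -> counters=[0,0,0,0,2,0,0,0,0,0,0,1,0,0,0,0,0,1,0,0,0,0,0,0,4,0,0,0,6,0,0,0]
Step 14: insert t at [24, 28] -> counters=[0,0,0,0,2,0,0,0,0,0,0,1,0,0,0,0,0,1,0,0,0,0,0,0,5,0,0,0,7,0,0,0]
Step 15: insert t at [24, 28] -> counters=[0,0,0,0,2,0,0,0,0,0,0,1,0,0,0,0,0,1,0,0,0,0,0,0,6,0,0,0,8,0,0,0]
Step 16: delete mgx at [4, 28] -> counters=[0,0,0,0,1,0,0,0,0,0,0,1,0,0,0,0,0,1,0,0,0,0,0,0,6,0,0,0,7,0,0,0]
Step 17: insert t at [24, 28] -> counters=[0,0,0,0,1,0,0,0,0,0,0,1,0,0,0,0,0,1,0,0,0,0,0,0,7,0,0,0,8,0,0,0]
Step 18: delete mgx at [4, 28] -> counters=[0,0,0,0,0,0,0,0,0,0,0,1,0,0,0,0,0,1,0,0,0,0,0,0,7,0,0,0,7,0,0,0]
Step 19: insert t at [24, 28] -> counters=[0,0,0,0,0,0,0,0,0,0,0,1,0,0,0,0,0,1,0,0,0,0,0,0,8,0,0,0,8,0,0,0]
Final counters=[0,0,0,0,0,0,0,0,0,0,0,1,0,0,0,0,0,1,0,0,0,0,0,0,8,0,0,0,8,0,0,0] -> counters[17]=1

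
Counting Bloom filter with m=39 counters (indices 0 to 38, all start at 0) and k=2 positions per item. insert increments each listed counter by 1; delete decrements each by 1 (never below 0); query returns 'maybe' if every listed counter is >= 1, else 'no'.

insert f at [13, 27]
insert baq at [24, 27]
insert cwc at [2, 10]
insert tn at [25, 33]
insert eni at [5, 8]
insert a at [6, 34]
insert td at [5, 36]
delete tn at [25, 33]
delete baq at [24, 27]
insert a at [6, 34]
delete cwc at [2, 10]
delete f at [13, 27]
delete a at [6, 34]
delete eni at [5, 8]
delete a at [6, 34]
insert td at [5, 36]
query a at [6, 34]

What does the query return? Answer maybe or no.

Step 1: insert f at [13, 27] -> counters=[0,0,0,0,0,0,0,0,0,0,0,0,0,1,0,0,0,0,0,0,0,0,0,0,0,0,0,1,0,0,0,0,0,0,0,0,0,0,0]
Step 2: insert baq at [24, 27] -> counters=[0,0,0,0,0,0,0,0,0,0,0,0,0,1,0,0,0,0,0,0,0,0,0,0,1,0,0,2,0,0,0,0,0,0,0,0,0,0,0]
Step 3: insert cwc at [2, 10] -> counters=[0,0,1,0,0,0,0,0,0,0,1,0,0,1,0,0,0,0,0,0,0,0,0,0,1,0,0,2,0,0,0,0,0,0,0,0,0,0,0]
Step 4: insert tn at [25, 33] -> counters=[0,0,1,0,0,0,0,0,0,0,1,0,0,1,0,0,0,0,0,0,0,0,0,0,1,1,0,2,0,0,0,0,0,1,0,0,0,0,0]
Step 5: insert eni at [5, 8] -> counters=[0,0,1,0,0,1,0,0,1,0,1,0,0,1,0,0,0,0,0,0,0,0,0,0,1,1,0,2,0,0,0,0,0,1,0,0,0,0,0]
Step 6: insert a at [6, 34] -> counters=[0,0,1,0,0,1,1,0,1,0,1,0,0,1,0,0,0,0,0,0,0,0,0,0,1,1,0,2,0,0,0,0,0,1,1,0,0,0,0]
Step 7: insert td at [5, 36] -> counters=[0,0,1,0,0,2,1,0,1,0,1,0,0,1,0,0,0,0,0,0,0,0,0,0,1,1,0,2,0,0,0,0,0,1,1,0,1,0,0]
Step 8: delete tn at [25, 33] -> counters=[0,0,1,0,0,2,1,0,1,0,1,0,0,1,0,0,0,0,0,0,0,0,0,0,1,0,0,2,0,0,0,0,0,0,1,0,1,0,0]
Step 9: delete baq at [24, 27] -> counters=[0,0,1,0,0,2,1,0,1,0,1,0,0,1,0,0,0,0,0,0,0,0,0,0,0,0,0,1,0,0,0,0,0,0,1,0,1,0,0]
Step 10: insert a at [6, 34] -> counters=[0,0,1,0,0,2,2,0,1,0,1,0,0,1,0,0,0,0,0,0,0,0,0,0,0,0,0,1,0,0,0,0,0,0,2,0,1,0,0]
Step 11: delete cwc at [2, 10] -> counters=[0,0,0,0,0,2,2,0,1,0,0,0,0,1,0,0,0,0,0,0,0,0,0,0,0,0,0,1,0,0,0,0,0,0,2,0,1,0,0]
Step 12: delete f at [13, 27] -> counters=[0,0,0,0,0,2,2,0,1,0,0,0,0,0,0,0,0,0,0,0,0,0,0,0,0,0,0,0,0,0,0,0,0,0,2,0,1,0,0]
Step 13: delete a at [6, 34] -> counters=[0,0,0,0,0,2,1,0,1,0,0,0,0,0,0,0,0,0,0,0,0,0,0,0,0,0,0,0,0,0,0,0,0,0,1,0,1,0,0]
Step 14: delete eni at [5, 8] -> counters=[0,0,0,0,0,1,1,0,0,0,0,0,0,0,0,0,0,0,0,0,0,0,0,0,0,0,0,0,0,0,0,0,0,0,1,0,1,0,0]
Step 15: delete a at [6, 34] -> counters=[0,0,0,0,0,1,0,0,0,0,0,0,0,0,0,0,0,0,0,0,0,0,0,0,0,0,0,0,0,0,0,0,0,0,0,0,1,0,0]
Step 16: insert td at [5, 36] -> counters=[0,0,0,0,0,2,0,0,0,0,0,0,0,0,0,0,0,0,0,0,0,0,0,0,0,0,0,0,0,0,0,0,0,0,0,0,2,0,0]
Query a: check counters[6]=0 counters[34]=0 -> no

Answer: no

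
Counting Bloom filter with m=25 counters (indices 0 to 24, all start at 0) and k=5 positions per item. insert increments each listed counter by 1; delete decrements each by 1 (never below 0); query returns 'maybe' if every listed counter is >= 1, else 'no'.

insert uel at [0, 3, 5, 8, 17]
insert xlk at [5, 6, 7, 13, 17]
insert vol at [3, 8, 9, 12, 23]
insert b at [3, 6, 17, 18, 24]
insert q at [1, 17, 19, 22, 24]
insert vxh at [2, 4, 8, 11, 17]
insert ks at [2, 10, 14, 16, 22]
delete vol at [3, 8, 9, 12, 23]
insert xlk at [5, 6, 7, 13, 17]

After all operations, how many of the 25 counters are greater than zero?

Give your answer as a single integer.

Step 1: insert uel at [0, 3, 5, 8, 17] -> counters=[1,0,0,1,0,1,0,0,1,0,0,0,0,0,0,0,0,1,0,0,0,0,0,0,0]
Step 2: insert xlk at [5, 6, 7, 13, 17] -> counters=[1,0,0,1,0,2,1,1,1,0,0,0,0,1,0,0,0,2,0,0,0,0,0,0,0]
Step 3: insert vol at [3, 8, 9, 12, 23] -> counters=[1,0,0,2,0,2,1,1,2,1,0,0,1,1,0,0,0,2,0,0,0,0,0,1,0]
Step 4: insert b at [3, 6, 17, 18, 24] -> counters=[1,0,0,3,0,2,2,1,2,1,0,0,1,1,0,0,0,3,1,0,0,0,0,1,1]
Step 5: insert q at [1, 17, 19, 22, 24] -> counters=[1,1,0,3,0,2,2,1,2,1,0,0,1,1,0,0,0,4,1,1,0,0,1,1,2]
Step 6: insert vxh at [2, 4, 8, 11, 17] -> counters=[1,1,1,3,1,2,2,1,3,1,0,1,1,1,0,0,0,5,1,1,0,0,1,1,2]
Step 7: insert ks at [2, 10, 14, 16, 22] -> counters=[1,1,2,3,1,2,2,1,3,1,1,1,1,1,1,0,1,5,1,1,0,0,2,1,2]
Step 8: delete vol at [3, 8, 9, 12, 23] -> counters=[1,1,2,2,1,2,2,1,2,0,1,1,0,1,1,0,1,5,1,1,0,0,2,0,2]
Step 9: insert xlk at [5, 6, 7, 13, 17] -> counters=[1,1,2,2,1,3,3,2,2,0,1,1,0,2,1,0,1,6,1,1,0,0,2,0,2]
Final counters=[1,1,2,2,1,3,3,2,2,0,1,1,0,2,1,0,1,6,1,1,0,0,2,0,2] -> 19 nonzero

Answer: 19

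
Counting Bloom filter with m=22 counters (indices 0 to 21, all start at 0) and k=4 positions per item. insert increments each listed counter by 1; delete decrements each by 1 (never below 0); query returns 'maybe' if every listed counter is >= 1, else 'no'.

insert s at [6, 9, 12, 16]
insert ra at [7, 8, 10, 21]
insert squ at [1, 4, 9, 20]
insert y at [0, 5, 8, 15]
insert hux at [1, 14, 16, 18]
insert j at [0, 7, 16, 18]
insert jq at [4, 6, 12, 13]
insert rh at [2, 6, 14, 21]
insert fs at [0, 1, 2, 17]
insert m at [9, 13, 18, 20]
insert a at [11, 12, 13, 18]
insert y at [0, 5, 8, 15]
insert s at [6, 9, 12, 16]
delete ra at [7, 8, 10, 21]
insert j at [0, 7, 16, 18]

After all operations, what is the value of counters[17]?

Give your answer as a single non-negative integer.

Step 1: insert s at [6, 9, 12, 16] -> counters=[0,0,0,0,0,0,1,0,0,1,0,0,1,0,0,0,1,0,0,0,0,0]
Step 2: insert ra at [7, 8, 10, 21] -> counters=[0,0,0,0,0,0,1,1,1,1,1,0,1,0,0,0,1,0,0,0,0,1]
Step 3: insert squ at [1, 4, 9, 20] -> counters=[0,1,0,0,1,0,1,1,1,2,1,0,1,0,0,0,1,0,0,0,1,1]
Step 4: insert y at [0, 5, 8, 15] -> counters=[1,1,0,0,1,1,1,1,2,2,1,0,1,0,0,1,1,0,0,0,1,1]
Step 5: insert hux at [1, 14, 16, 18] -> counters=[1,2,0,0,1,1,1,1,2,2,1,0,1,0,1,1,2,0,1,0,1,1]
Step 6: insert j at [0, 7, 16, 18] -> counters=[2,2,0,0,1,1,1,2,2,2,1,0,1,0,1,1,3,0,2,0,1,1]
Step 7: insert jq at [4, 6, 12, 13] -> counters=[2,2,0,0,2,1,2,2,2,2,1,0,2,1,1,1,3,0,2,0,1,1]
Step 8: insert rh at [2, 6, 14, 21] -> counters=[2,2,1,0,2,1,3,2,2,2,1,0,2,1,2,1,3,0,2,0,1,2]
Step 9: insert fs at [0, 1, 2, 17] -> counters=[3,3,2,0,2,1,3,2,2,2,1,0,2,1,2,1,3,1,2,0,1,2]
Step 10: insert m at [9, 13, 18, 20] -> counters=[3,3,2,0,2,1,3,2,2,3,1,0,2,2,2,1,3,1,3,0,2,2]
Step 11: insert a at [11, 12, 13, 18] -> counters=[3,3,2,0,2,1,3,2,2,3,1,1,3,3,2,1,3,1,4,0,2,2]
Step 12: insert y at [0, 5, 8, 15] -> counters=[4,3,2,0,2,2,3,2,3,3,1,1,3,3,2,2,3,1,4,0,2,2]
Step 13: insert s at [6, 9, 12, 16] -> counters=[4,3,2,0,2,2,4,2,3,4,1,1,4,3,2,2,4,1,4,0,2,2]
Step 14: delete ra at [7, 8, 10, 21] -> counters=[4,3,2,0,2,2,4,1,2,4,0,1,4,3,2,2,4,1,4,0,2,1]
Step 15: insert j at [0, 7, 16, 18] -> counters=[5,3,2,0,2,2,4,2,2,4,0,1,4,3,2,2,5,1,5,0,2,1]
Final counters=[5,3,2,0,2,2,4,2,2,4,0,1,4,3,2,2,5,1,5,0,2,1] -> counters[17]=1

Answer: 1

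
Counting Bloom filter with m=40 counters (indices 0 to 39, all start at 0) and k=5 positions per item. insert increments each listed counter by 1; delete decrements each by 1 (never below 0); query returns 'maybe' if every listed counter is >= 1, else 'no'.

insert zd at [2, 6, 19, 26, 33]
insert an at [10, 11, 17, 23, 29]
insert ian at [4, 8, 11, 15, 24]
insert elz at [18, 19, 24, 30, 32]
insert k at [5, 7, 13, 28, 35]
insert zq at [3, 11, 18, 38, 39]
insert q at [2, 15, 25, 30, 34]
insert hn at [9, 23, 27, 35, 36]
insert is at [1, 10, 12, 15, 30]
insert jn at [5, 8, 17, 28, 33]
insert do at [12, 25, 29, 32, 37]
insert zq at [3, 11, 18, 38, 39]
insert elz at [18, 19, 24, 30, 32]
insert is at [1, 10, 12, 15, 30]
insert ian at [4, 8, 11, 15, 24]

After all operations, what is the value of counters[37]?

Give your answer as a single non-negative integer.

Answer: 1

Derivation:
Step 1: insert zd at [2, 6, 19, 26, 33] -> counters=[0,0,1,0,0,0,1,0,0,0,0,0,0,0,0,0,0,0,0,1,0,0,0,0,0,0,1,0,0,0,0,0,0,1,0,0,0,0,0,0]
Step 2: insert an at [10, 11, 17, 23, 29] -> counters=[0,0,1,0,0,0,1,0,0,0,1,1,0,0,0,0,0,1,0,1,0,0,0,1,0,0,1,0,0,1,0,0,0,1,0,0,0,0,0,0]
Step 3: insert ian at [4, 8, 11, 15, 24] -> counters=[0,0,1,0,1,0,1,0,1,0,1,2,0,0,0,1,0,1,0,1,0,0,0,1,1,0,1,0,0,1,0,0,0,1,0,0,0,0,0,0]
Step 4: insert elz at [18, 19, 24, 30, 32] -> counters=[0,0,1,0,1,0,1,0,1,0,1,2,0,0,0,1,0,1,1,2,0,0,0,1,2,0,1,0,0,1,1,0,1,1,0,0,0,0,0,0]
Step 5: insert k at [5, 7, 13, 28, 35] -> counters=[0,0,1,0,1,1,1,1,1,0,1,2,0,1,0,1,0,1,1,2,0,0,0,1,2,0,1,0,1,1,1,0,1,1,0,1,0,0,0,0]
Step 6: insert zq at [3, 11, 18, 38, 39] -> counters=[0,0,1,1,1,1,1,1,1,0,1,3,0,1,0,1,0,1,2,2,0,0,0,1,2,0,1,0,1,1,1,0,1,1,0,1,0,0,1,1]
Step 7: insert q at [2, 15, 25, 30, 34] -> counters=[0,0,2,1,1,1,1,1,1,0,1,3,0,1,0,2,0,1,2,2,0,0,0,1,2,1,1,0,1,1,2,0,1,1,1,1,0,0,1,1]
Step 8: insert hn at [9, 23, 27, 35, 36] -> counters=[0,0,2,1,1,1,1,1,1,1,1,3,0,1,0,2,0,1,2,2,0,0,0,2,2,1,1,1,1,1,2,0,1,1,1,2,1,0,1,1]
Step 9: insert is at [1, 10, 12, 15, 30] -> counters=[0,1,2,1,1,1,1,1,1,1,2,3,1,1,0,3,0,1,2,2,0,0,0,2,2,1,1,1,1,1,3,0,1,1,1,2,1,0,1,1]
Step 10: insert jn at [5, 8, 17, 28, 33] -> counters=[0,1,2,1,1,2,1,1,2,1,2,3,1,1,0,3,0,2,2,2,0,0,0,2,2,1,1,1,2,1,3,0,1,2,1,2,1,0,1,1]
Step 11: insert do at [12, 25, 29, 32, 37] -> counters=[0,1,2,1,1,2,1,1,2,1,2,3,2,1,0,3,0,2,2,2,0,0,0,2,2,2,1,1,2,2,3,0,2,2,1,2,1,1,1,1]
Step 12: insert zq at [3, 11, 18, 38, 39] -> counters=[0,1,2,2,1,2,1,1,2,1,2,4,2,1,0,3,0,2,3,2,0,0,0,2,2,2,1,1,2,2,3,0,2,2,1,2,1,1,2,2]
Step 13: insert elz at [18, 19, 24, 30, 32] -> counters=[0,1,2,2,1,2,1,1,2,1,2,4,2,1,0,3,0,2,4,3,0,0,0,2,3,2,1,1,2,2,4,0,3,2,1,2,1,1,2,2]
Step 14: insert is at [1, 10, 12, 15, 30] -> counters=[0,2,2,2,1,2,1,1,2,1,3,4,3,1,0,4,0,2,4,3,0,0,0,2,3,2,1,1,2,2,5,0,3,2,1,2,1,1,2,2]
Step 15: insert ian at [4, 8, 11, 15, 24] -> counters=[0,2,2,2,2,2,1,1,3,1,3,5,3,1,0,5,0,2,4,3,0,0,0,2,4,2,1,1,2,2,5,0,3,2,1,2,1,1,2,2]
Final counters=[0,2,2,2,2,2,1,1,3,1,3,5,3,1,0,5,0,2,4,3,0,0,0,2,4,2,1,1,2,2,5,0,3,2,1,2,1,1,2,2] -> counters[37]=1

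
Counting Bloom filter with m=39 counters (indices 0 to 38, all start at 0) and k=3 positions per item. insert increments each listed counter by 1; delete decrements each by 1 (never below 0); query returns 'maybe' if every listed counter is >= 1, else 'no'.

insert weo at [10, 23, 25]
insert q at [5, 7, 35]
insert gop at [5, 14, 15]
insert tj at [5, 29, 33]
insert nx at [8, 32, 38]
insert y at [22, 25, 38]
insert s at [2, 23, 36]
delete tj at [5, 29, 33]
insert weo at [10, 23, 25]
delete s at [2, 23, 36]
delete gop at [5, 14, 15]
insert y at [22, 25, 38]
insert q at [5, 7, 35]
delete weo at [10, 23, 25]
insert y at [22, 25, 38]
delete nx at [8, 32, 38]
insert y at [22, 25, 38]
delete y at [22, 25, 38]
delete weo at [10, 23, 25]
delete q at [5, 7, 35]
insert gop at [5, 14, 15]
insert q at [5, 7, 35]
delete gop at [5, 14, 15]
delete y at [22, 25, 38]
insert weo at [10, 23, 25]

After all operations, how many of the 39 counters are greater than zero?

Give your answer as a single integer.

Answer: 8

Derivation:
Step 1: insert weo at [10, 23, 25] -> counters=[0,0,0,0,0,0,0,0,0,0,1,0,0,0,0,0,0,0,0,0,0,0,0,1,0,1,0,0,0,0,0,0,0,0,0,0,0,0,0]
Step 2: insert q at [5, 7, 35] -> counters=[0,0,0,0,0,1,0,1,0,0,1,0,0,0,0,0,0,0,0,0,0,0,0,1,0,1,0,0,0,0,0,0,0,0,0,1,0,0,0]
Step 3: insert gop at [5, 14, 15] -> counters=[0,0,0,0,0,2,0,1,0,0,1,0,0,0,1,1,0,0,0,0,0,0,0,1,0,1,0,0,0,0,0,0,0,0,0,1,0,0,0]
Step 4: insert tj at [5, 29, 33] -> counters=[0,0,0,0,0,3,0,1,0,0,1,0,0,0,1,1,0,0,0,0,0,0,0,1,0,1,0,0,0,1,0,0,0,1,0,1,0,0,0]
Step 5: insert nx at [8, 32, 38] -> counters=[0,0,0,0,0,3,0,1,1,0,1,0,0,0,1,1,0,0,0,0,0,0,0,1,0,1,0,0,0,1,0,0,1,1,0,1,0,0,1]
Step 6: insert y at [22, 25, 38] -> counters=[0,0,0,0,0,3,0,1,1,0,1,0,0,0,1,1,0,0,0,0,0,0,1,1,0,2,0,0,0,1,0,0,1,1,0,1,0,0,2]
Step 7: insert s at [2, 23, 36] -> counters=[0,0,1,0,0,3,0,1,1,0,1,0,0,0,1,1,0,0,0,0,0,0,1,2,0,2,0,0,0,1,0,0,1,1,0,1,1,0,2]
Step 8: delete tj at [5, 29, 33] -> counters=[0,0,1,0,0,2,0,1,1,0,1,0,0,0,1,1,0,0,0,0,0,0,1,2,0,2,0,0,0,0,0,0,1,0,0,1,1,0,2]
Step 9: insert weo at [10, 23, 25] -> counters=[0,0,1,0,0,2,0,1,1,0,2,0,0,0,1,1,0,0,0,0,0,0,1,3,0,3,0,0,0,0,0,0,1,0,0,1,1,0,2]
Step 10: delete s at [2, 23, 36] -> counters=[0,0,0,0,0,2,0,1,1,0,2,0,0,0,1,1,0,0,0,0,0,0,1,2,0,3,0,0,0,0,0,0,1,0,0,1,0,0,2]
Step 11: delete gop at [5, 14, 15] -> counters=[0,0,0,0,0,1,0,1,1,0,2,0,0,0,0,0,0,0,0,0,0,0,1,2,0,3,0,0,0,0,0,0,1,0,0,1,0,0,2]
Step 12: insert y at [22, 25, 38] -> counters=[0,0,0,0,0,1,0,1,1,0,2,0,0,0,0,0,0,0,0,0,0,0,2,2,0,4,0,0,0,0,0,0,1,0,0,1,0,0,3]
Step 13: insert q at [5, 7, 35] -> counters=[0,0,0,0,0,2,0,2,1,0,2,0,0,0,0,0,0,0,0,0,0,0,2,2,0,4,0,0,0,0,0,0,1,0,0,2,0,0,3]
Step 14: delete weo at [10, 23, 25] -> counters=[0,0,0,0,0,2,0,2,1,0,1,0,0,0,0,0,0,0,0,0,0,0,2,1,0,3,0,0,0,0,0,0,1,0,0,2,0,0,3]
Step 15: insert y at [22, 25, 38] -> counters=[0,0,0,0,0,2,0,2,1,0,1,0,0,0,0,0,0,0,0,0,0,0,3,1,0,4,0,0,0,0,0,0,1,0,0,2,0,0,4]
Step 16: delete nx at [8, 32, 38] -> counters=[0,0,0,0,0,2,0,2,0,0,1,0,0,0,0,0,0,0,0,0,0,0,3,1,0,4,0,0,0,0,0,0,0,0,0,2,0,0,3]
Step 17: insert y at [22, 25, 38] -> counters=[0,0,0,0,0,2,0,2,0,0,1,0,0,0,0,0,0,0,0,0,0,0,4,1,0,5,0,0,0,0,0,0,0,0,0,2,0,0,4]
Step 18: delete y at [22, 25, 38] -> counters=[0,0,0,0,0,2,0,2,0,0,1,0,0,0,0,0,0,0,0,0,0,0,3,1,0,4,0,0,0,0,0,0,0,0,0,2,0,0,3]
Step 19: delete weo at [10, 23, 25] -> counters=[0,0,0,0,0,2,0,2,0,0,0,0,0,0,0,0,0,0,0,0,0,0,3,0,0,3,0,0,0,0,0,0,0,0,0,2,0,0,3]
Step 20: delete q at [5, 7, 35] -> counters=[0,0,0,0,0,1,0,1,0,0,0,0,0,0,0,0,0,0,0,0,0,0,3,0,0,3,0,0,0,0,0,0,0,0,0,1,0,0,3]
Step 21: insert gop at [5, 14, 15] -> counters=[0,0,0,0,0,2,0,1,0,0,0,0,0,0,1,1,0,0,0,0,0,0,3,0,0,3,0,0,0,0,0,0,0,0,0,1,0,0,3]
Step 22: insert q at [5, 7, 35] -> counters=[0,0,0,0,0,3,0,2,0,0,0,0,0,0,1,1,0,0,0,0,0,0,3,0,0,3,0,0,0,0,0,0,0,0,0,2,0,0,3]
Step 23: delete gop at [5, 14, 15] -> counters=[0,0,0,0,0,2,0,2,0,0,0,0,0,0,0,0,0,0,0,0,0,0,3,0,0,3,0,0,0,0,0,0,0,0,0,2,0,0,3]
Step 24: delete y at [22, 25, 38] -> counters=[0,0,0,0,0,2,0,2,0,0,0,0,0,0,0,0,0,0,0,0,0,0,2,0,0,2,0,0,0,0,0,0,0,0,0,2,0,0,2]
Step 25: insert weo at [10, 23, 25] -> counters=[0,0,0,0,0,2,0,2,0,0,1,0,0,0,0,0,0,0,0,0,0,0,2,1,0,3,0,0,0,0,0,0,0,0,0,2,0,0,2]
Final counters=[0,0,0,0,0,2,0,2,0,0,1,0,0,0,0,0,0,0,0,0,0,0,2,1,0,3,0,0,0,0,0,0,0,0,0,2,0,0,2] -> 8 nonzero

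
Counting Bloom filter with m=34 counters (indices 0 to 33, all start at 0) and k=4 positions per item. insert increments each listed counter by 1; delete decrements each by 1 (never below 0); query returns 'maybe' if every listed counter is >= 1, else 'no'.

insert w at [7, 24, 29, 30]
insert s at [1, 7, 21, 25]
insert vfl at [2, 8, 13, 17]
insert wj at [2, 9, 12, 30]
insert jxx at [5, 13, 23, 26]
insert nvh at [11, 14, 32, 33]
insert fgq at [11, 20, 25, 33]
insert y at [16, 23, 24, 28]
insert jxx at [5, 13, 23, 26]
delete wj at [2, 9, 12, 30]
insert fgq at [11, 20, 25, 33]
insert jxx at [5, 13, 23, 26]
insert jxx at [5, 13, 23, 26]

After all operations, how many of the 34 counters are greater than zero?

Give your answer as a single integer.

Step 1: insert w at [7, 24, 29, 30] -> counters=[0,0,0,0,0,0,0,1,0,0,0,0,0,0,0,0,0,0,0,0,0,0,0,0,1,0,0,0,0,1,1,0,0,0]
Step 2: insert s at [1, 7, 21, 25] -> counters=[0,1,0,0,0,0,0,2,0,0,0,0,0,0,0,0,0,0,0,0,0,1,0,0,1,1,0,0,0,1,1,0,0,0]
Step 3: insert vfl at [2, 8, 13, 17] -> counters=[0,1,1,0,0,0,0,2,1,0,0,0,0,1,0,0,0,1,0,0,0,1,0,0,1,1,0,0,0,1,1,0,0,0]
Step 4: insert wj at [2, 9, 12, 30] -> counters=[0,1,2,0,0,0,0,2,1,1,0,0,1,1,0,0,0,1,0,0,0,1,0,0,1,1,0,0,0,1,2,0,0,0]
Step 5: insert jxx at [5, 13, 23, 26] -> counters=[0,1,2,0,0,1,0,2,1,1,0,0,1,2,0,0,0,1,0,0,0,1,0,1,1,1,1,0,0,1,2,0,0,0]
Step 6: insert nvh at [11, 14, 32, 33] -> counters=[0,1,2,0,0,1,0,2,1,1,0,1,1,2,1,0,0,1,0,0,0,1,0,1,1,1,1,0,0,1,2,0,1,1]
Step 7: insert fgq at [11, 20, 25, 33] -> counters=[0,1,2,0,0,1,0,2,1,1,0,2,1,2,1,0,0,1,0,0,1,1,0,1,1,2,1,0,0,1,2,0,1,2]
Step 8: insert y at [16, 23, 24, 28] -> counters=[0,1,2,0,0,1,0,2,1,1,0,2,1,2,1,0,1,1,0,0,1,1,0,2,2,2,1,0,1,1,2,0,1,2]
Step 9: insert jxx at [5, 13, 23, 26] -> counters=[0,1,2,0,0,2,0,2,1,1,0,2,1,3,1,0,1,1,0,0,1,1,0,3,2,2,2,0,1,1,2,0,1,2]
Step 10: delete wj at [2, 9, 12, 30] -> counters=[0,1,1,0,0,2,0,2,1,0,0,2,0,3,1,0,1,1,0,0,1,1,0,3,2,2,2,0,1,1,1,0,1,2]
Step 11: insert fgq at [11, 20, 25, 33] -> counters=[0,1,1,0,0,2,0,2,1,0,0,3,0,3,1,0,1,1,0,0,2,1,0,3,2,3,2,0,1,1,1,0,1,3]
Step 12: insert jxx at [5, 13, 23, 26] -> counters=[0,1,1,0,0,3,0,2,1,0,0,3,0,4,1,0,1,1,0,0,2,1,0,4,2,3,3,0,1,1,1,0,1,3]
Step 13: insert jxx at [5, 13, 23, 26] -> counters=[0,1,1,0,0,4,0,2,1,0,0,3,0,5,1,0,1,1,0,0,2,1,0,5,2,3,4,0,1,1,1,0,1,3]
Final counters=[0,1,1,0,0,4,0,2,1,0,0,3,0,5,1,0,1,1,0,0,2,1,0,5,2,3,4,0,1,1,1,0,1,3] -> 21 nonzero

Answer: 21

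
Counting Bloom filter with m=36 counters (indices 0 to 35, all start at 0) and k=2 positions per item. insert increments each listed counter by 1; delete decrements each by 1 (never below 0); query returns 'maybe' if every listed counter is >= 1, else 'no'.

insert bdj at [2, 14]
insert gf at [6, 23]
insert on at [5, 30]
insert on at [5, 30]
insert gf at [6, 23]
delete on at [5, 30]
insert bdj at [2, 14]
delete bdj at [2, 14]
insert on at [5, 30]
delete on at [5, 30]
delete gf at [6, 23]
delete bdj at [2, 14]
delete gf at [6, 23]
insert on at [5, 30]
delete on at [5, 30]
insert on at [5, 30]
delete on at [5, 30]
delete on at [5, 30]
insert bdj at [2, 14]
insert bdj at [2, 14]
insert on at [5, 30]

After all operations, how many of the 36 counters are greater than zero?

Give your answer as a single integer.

Answer: 4

Derivation:
Step 1: insert bdj at [2, 14] -> counters=[0,0,1,0,0,0,0,0,0,0,0,0,0,0,1,0,0,0,0,0,0,0,0,0,0,0,0,0,0,0,0,0,0,0,0,0]
Step 2: insert gf at [6, 23] -> counters=[0,0,1,0,0,0,1,0,0,0,0,0,0,0,1,0,0,0,0,0,0,0,0,1,0,0,0,0,0,0,0,0,0,0,0,0]
Step 3: insert on at [5, 30] -> counters=[0,0,1,0,0,1,1,0,0,0,0,0,0,0,1,0,0,0,0,0,0,0,0,1,0,0,0,0,0,0,1,0,0,0,0,0]
Step 4: insert on at [5, 30] -> counters=[0,0,1,0,0,2,1,0,0,0,0,0,0,0,1,0,0,0,0,0,0,0,0,1,0,0,0,0,0,0,2,0,0,0,0,0]
Step 5: insert gf at [6, 23] -> counters=[0,0,1,0,0,2,2,0,0,0,0,0,0,0,1,0,0,0,0,0,0,0,0,2,0,0,0,0,0,0,2,0,0,0,0,0]
Step 6: delete on at [5, 30] -> counters=[0,0,1,0,0,1,2,0,0,0,0,0,0,0,1,0,0,0,0,0,0,0,0,2,0,0,0,0,0,0,1,0,0,0,0,0]
Step 7: insert bdj at [2, 14] -> counters=[0,0,2,0,0,1,2,0,0,0,0,0,0,0,2,0,0,0,0,0,0,0,0,2,0,0,0,0,0,0,1,0,0,0,0,0]
Step 8: delete bdj at [2, 14] -> counters=[0,0,1,0,0,1,2,0,0,0,0,0,0,0,1,0,0,0,0,0,0,0,0,2,0,0,0,0,0,0,1,0,0,0,0,0]
Step 9: insert on at [5, 30] -> counters=[0,0,1,0,0,2,2,0,0,0,0,0,0,0,1,0,0,0,0,0,0,0,0,2,0,0,0,0,0,0,2,0,0,0,0,0]
Step 10: delete on at [5, 30] -> counters=[0,0,1,0,0,1,2,0,0,0,0,0,0,0,1,0,0,0,0,0,0,0,0,2,0,0,0,0,0,0,1,0,0,0,0,0]
Step 11: delete gf at [6, 23] -> counters=[0,0,1,0,0,1,1,0,0,0,0,0,0,0,1,0,0,0,0,0,0,0,0,1,0,0,0,0,0,0,1,0,0,0,0,0]
Step 12: delete bdj at [2, 14] -> counters=[0,0,0,0,0,1,1,0,0,0,0,0,0,0,0,0,0,0,0,0,0,0,0,1,0,0,0,0,0,0,1,0,0,0,0,0]
Step 13: delete gf at [6, 23] -> counters=[0,0,0,0,0,1,0,0,0,0,0,0,0,0,0,0,0,0,0,0,0,0,0,0,0,0,0,0,0,0,1,0,0,0,0,0]
Step 14: insert on at [5, 30] -> counters=[0,0,0,0,0,2,0,0,0,0,0,0,0,0,0,0,0,0,0,0,0,0,0,0,0,0,0,0,0,0,2,0,0,0,0,0]
Step 15: delete on at [5, 30] -> counters=[0,0,0,0,0,1,0,0,0,0,0,0,0,0,0,0,0,0,0,0,0,0,0,0,0,0,0,0,0,0,1,0,0,0,0,0]
Step 16: insert on at [5, 30] -> counters=[0,0,0,0,0,2,0,0,0,0,0,0,0,0,0,0,0,0,0,0,0,0,0,0,0,0,0,0,0,0,2,0,0,0,0,0]
Step 17: delete on at [5, 30] -> counters=[0,0,0,0,0,1,0,0,0,0,0,0,0,0,0,0,0,0,0,0,0,0,0,0,0,0,0,0,0,0,1,0,0,0,0,0]
Step 18: delete on at [5, 30] -> counters=[0,0,0,0,0,0,0,0,0,0,0,0,0,0,0,0,0,0,0,0,0,0,0,0,0,0,0,0,0,0,0,0,0,0,0,0]
Step 19: insert bdj at [2, 14] -> counters=[0,0,1,0,0,0,0,0,0,0,0,0,0,0,1,0,0,0,0,0,0,0,0,0,0,0,0,0,0,0,0,0,0,0,0,0]
Step 20: insert bdj at [2, 14] -> counters=[0,0,2,0,0,0,0,0,0,0,0,0,0,0,2,0,0,0,0,0,0,0,0,0,0,0,0,0,0,0,0,0,0,0,0,0]
Step 21: insert on at [5, 30] -> counters=[0,0,2,0,0,1,0,0,0,0,0,0,0,0,2,0,0,0,0,0,0,0,0,0,0,0,0,0,0,0,1,0,0,0,0,0]
Final counters=[0,0,2,0,0,1,0,0,0,0,0,0,0,0,2,0,0,0,0,0,0,0,0,0,0,0,0,0,0,0,1,0,0,0,0,0] -> 4 nonzero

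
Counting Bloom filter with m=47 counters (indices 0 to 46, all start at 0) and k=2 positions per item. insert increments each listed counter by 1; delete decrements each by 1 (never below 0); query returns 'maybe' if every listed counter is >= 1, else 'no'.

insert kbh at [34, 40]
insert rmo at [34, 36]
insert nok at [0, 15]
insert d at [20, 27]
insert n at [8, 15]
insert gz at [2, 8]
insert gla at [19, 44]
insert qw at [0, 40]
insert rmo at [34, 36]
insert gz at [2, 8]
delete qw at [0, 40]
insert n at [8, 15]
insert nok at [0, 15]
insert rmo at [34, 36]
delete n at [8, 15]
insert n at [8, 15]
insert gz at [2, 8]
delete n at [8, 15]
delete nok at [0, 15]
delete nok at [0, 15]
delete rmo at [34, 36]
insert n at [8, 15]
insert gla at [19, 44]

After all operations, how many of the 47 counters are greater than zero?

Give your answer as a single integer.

Answer: 10

Derivation:
Step 1: insert kbh at [34, 40] -> counters=[0,0,0,0,0,0,0,0,0,0,0,0,0,0,0,0,0,0,0,0,0,0,0,0,0,0,0,0,0,0,0,0,0,0,1,0,0,0,0,0,1,0,0,0,0,0,0]
Step 2: insert rmo at [34, 36] -> counters=[0,0,0,0,0,0,0,0,0,0,0,0,0,0,0,0,0,0,0,0,0,0,0,0,0,0,0,0,0,0,0,0,0,0,2,0,1,0,0,0,1,0,0,0,0,0,0]
Step 3: insert nok at [0, 15] -> counters=[1,0,0,0,0,0,0,0,0,0,0,0,0,0,0,1,0,0,0,0,0,0,0,0,0,0,0,0,0,0,0,0,0,0,2,0,1,0,0,0,1,0,0,0,0,0,0]
Step 4: insert d at [20, 27] -> counters=[1,0,0,0,0,0,0,0,0,0,0,0,0,0,0,1,0,0,0,0,1,0,0,0,0,0,0,1,0,0,0,0,0,0,2,0,1,0,0,0,1,0,0,0,0,0,0]
Step 5: insert n at [8, 15] -> counters=[1,0,0,0,0,0,0,0,1,0,0,0,0,0,0,2,0,0,0,0,1,0,0,0,0,0,0,1,0,0,0,0,0,0,2,0,1,0,0,0,1,0,0,0,0,0,0]
Step 6: insert gz at [2, 8] -> counters=[1,0,1,0,0,0,0,0,2,0,0,0,0,0,0,2,0,0,0,0,1,0,0,0,0,0,0,1,0,0,0,0,0,0,2,0,1,0,0,0,1,0,0,0,0,0,0]
Step 7: insert gla at [19, 44] -> counters=[1,0,1,0,0,0,0,0,2,0,0,0,0,0,0,2,0,0,0,1,1,0,0,0,0,0,0,1,0,0,0,0,0,0,2,0,1,0,0,0,1,0,0,0,1,0,0]
Step 8: insert qw at [0, 40] -> counters=[2,0,1,0,0,0,0,0,2,0,0,0,0,0,0,2,0,0,0,1,1,0,0,0,0,0,0,1,0,0,0,0,0,0,2,0,1,0,0,0,2,0,0,0,1,0,0]
Step 9: insert rmo at [34, 36] -> counters=[2,0,1,0,0,0,0,0,2,0,0,0,0,0,0,2,0,0,0,1,1,0,0,0,0,0,0,1,0,0,0,0,0,0,3,0,2,0,0,0,2,0,0,0,1,0,0]
Step 10: insert gz at [2, 8] -> counters=[2,0,2,0,0,0,0,0,3,0,0,0,0,0,0,2,0,0,0,1,1,0,0,0,0,0,0,1,0,0,0,0,0,0,3,0,2,0,0,0,2,0,0,0,1,0,0]
Step 11: delete qw at [0, 40] -> counters=[1,0,2,0,0,0,0,0,3,0,0,0,0,0,0,2,0,0,0,1,1,0,0,0,0,0,0,1,0,0,0,0,0,0,3,0,2,0,0,0,1,0,0,0,1,0,0]
Step 12: insert n at [8, 15] -> counters=[1,0,2,0,0,0,0,0,4,0,0,0,0,0,0,3,0,0,0,1,1,0,0,0,0,0,0,1,0,0,0,0,0,0,3,0,2,0,0,0,1,0,0,0,1,0,0]
Step 13: insert nok at [0, 15] -> counters=[2,0,2,0,0,0,0,0,4,0,0,0,0,0,0,4,0,0,0,1,1,0,0,0,0,0,0,1,0,0,0,0,0,0,3,0,2,0,0,0,1,0,0,0,1,0,0]
Step 14: insert rmo at [34, 36] -> counters=[2,0,2,0,0,0,0,0,4,0,0,0,0,0,0,4,0,0,0,1,1,0,0,0,0,0,0,1,0,0,0,0,0,0,4,0,3,0,0,0,1,0,0,0,1,0,0]
Step 15: delete n at [8, 15] -> counters=[2,0,2,0,0,0,0,0,3,0,0,0,0,0,0,3,0,0,0,1,1,0,0,0,0,0,0,1,0,0,0,0,0,0,4,0,3,0,0,0,1,0,0,0,1,0,0]
Step 16: insert n at [8, 15] -> counters=[2,0,2,0,0,0,0,0,4,0,0,0,0,0,0,4,0,0,0,1,1,0,0,0,0,0,0,1,0,0,0,0,0,0,4,0,3,0,0,0,1,0,0,0,1,0,0]
Step 17: insert gz at [2, 8] -> counters=[2,0,3,0,0,0,0,0,5,0,0,0,0,0,0,4,0,0,0,1,1,0,0,0,0,0,0,1,0,0,0,0,0,0,4,0,3,0,0,0,1,0,0,0,1,0,0]
Step 18: delete n at [8, 15] -> counters=[2,0,3,0,0,0,0,0,4,0,0,0,0,0,0,3,0,0,0,1,1,0,0,0,0,0,0,1,0,0,0,0,0,0,4,0,3,0,0,0,1,0,0,0,1,0,0]
Step 19: delete nok at [0, 15] -> counters=[1,0,3,0,0,0,0,0,4,0,0,0,0,0,0,2,0,0,0,1,1,0,0,0,0,0,0,1,0,0,0,0,0,0,4,0,3,0,0,0,1,0,0,0,1,0,0]
Step 20: delete nok at [0, 15] -> counters=[0,0,3,0,0,0,0,0,4,0,0,0,0,0,0,1,0,0,0,1,1,0,0,0,0,0,0,1,0,0,0,0,0,0,4,0,3,0,0,0,1,0,0,0,1,0,0]
Step 21: delete rmo at [34, 36] -> counters=[0,0,3,0,0,0,0,0,4,0,0,0,0,0,0,1,0,0,0,1,1,0,0,0,0,0,0,1,0,0,0,0,0,0,3,0,2,0,0,0,1,0,0,0,1,0,0]
Step 22: insert n at [8, 15] -> counters=[0,0,3,0,0,0,0,0,5,0,0,0,0,0,0,2,0,0,0,1,1,0,0,0,0,0,0,1,0,0,0,0,0,0,3,0,2,0,0,0,1,0,0,0,1,0,0]
Step 23: insert gla at [19, 44] -> counters=[0,0,3,0,0,0,0,0,5,0,0,0,0,0,0,2,0,0,0,2,1,0,0,0,0,0,0,1,0,0,0,0,0,0,3,0,2,0,0,0,1,0,0,0,2,0,0]
Final counters=[0,0,3,0,0,0,0,0,5,0,0,0,0,0,0,2,0,0,0,2,1,0,0,0,0,0,0,1,0,0,0,0,0,0,3,0,2,0,0,0,1,0,0,0,2,0,0] -> 10 nonzero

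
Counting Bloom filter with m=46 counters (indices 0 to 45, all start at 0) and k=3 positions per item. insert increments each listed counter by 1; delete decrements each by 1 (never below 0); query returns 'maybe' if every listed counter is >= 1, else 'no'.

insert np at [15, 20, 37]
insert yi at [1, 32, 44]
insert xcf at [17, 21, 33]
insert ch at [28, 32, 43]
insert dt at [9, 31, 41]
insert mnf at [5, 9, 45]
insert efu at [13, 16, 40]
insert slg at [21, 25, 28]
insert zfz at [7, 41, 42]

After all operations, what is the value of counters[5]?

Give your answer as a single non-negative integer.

Step 1: insert np at [15, 20, 37] -> counters=[0,0,0,0,0,0,0,0,0,0,0,0,0,0,0,1,0,0,0,0,1,0,0,0,0,0,0,0,0,0,0,0,0,0,0,0,0,1,0,0,0,0,0,0,0,0]
Step 2: insert yi at [1, 32, 44] -> counters=[0,1,0,0,0,0,0,0,0,0,0,0,0,0,0,1,0,0,0,0,1,0,0,0,0,0,0,0,0,0,0,0,1,0,0,0,0,1,0,0,0,0,0,0,1,0]
Step 3: insert xcf at [17, 21, 33] -> counters=[0,1,0,0,0,0,0,0,0,0,0,0,0,0,0,1,0,1,0,0,1,1,0,0,0,0,0,0,0,0,0,0,1,1,0,0,0,1,0,0,0,0,0,0,1,0]
Step 4: insert ch at [28, 32, 43] -> counters=[0,1,0,0,0,0,0,0,0,0,0,0,0,0,0,1,0,1,0,0,1,1,0,0,0,0,0,0,1,0,0,0,2,1,0,0,0,1,0,0,0,0,0,1,1,0]
Step 5: insert dt at [9, 31, 41] -> counters=[0,1,0,0,0,0,0,0,0,1,0,0,0,0,0,1,0,1,0,0,1,1,0,0,0,0,0,0,1,0,0,1,2,1,0,0,0,1,0,0,0,1,0,1,1,0]
Step 6: insert mnf at [5, 9, 45] -> counters=[0,1,0,0,0,1,0,0,0,2,0,0,0,0,0,1,0,1,0,0,1,1,0,0,0,0,0,0,1,0,0,1,2,1,0,0,0,1,0,0,0,1,0,1,1,1]
Step 7: insert efu at [13, 16, 40] -> counters=[0,1,0,0,0,1,0,0,0,2,0,0,0,1,0,1,1,1,0,0,1,1,0,0,0,0,0,0,1,0,0,1,2,1,0,0,0,1,0,0,1,1,0,1,1,1]
Step 8: insert slg at [21, 25, 28] -> counters=[0,1,0,0,0,1,0,0,0,2,0,0,0,1,0,1,1,1,0,0,1,2,0,0,0,1,0,0,2,0,0,1,2,1,0,0,0,1,0,0,1,1,0,1,1,1]
Step 9: insert zfz at [7, 41, 42] -> counters=[0,1,0,0,0,1,0,1,0,2,0,0,0,1,0,1,1,1,0,0,1,2,0,0,0,1,0,0,2,0,0,1,2,1,0,0,0,1,0,0,1,2,1,1,1,1]
Final counters=[0,1,0,0,0,1,0,1,0,2,0,0,0,1,0,1,1,1,0,0,1,2,0,0,0,1,0,0,2,0,0,1,2,1,0,0,0,1,0,0,1,2,1,1,1,1] -> counters[5]=1

Answer: 1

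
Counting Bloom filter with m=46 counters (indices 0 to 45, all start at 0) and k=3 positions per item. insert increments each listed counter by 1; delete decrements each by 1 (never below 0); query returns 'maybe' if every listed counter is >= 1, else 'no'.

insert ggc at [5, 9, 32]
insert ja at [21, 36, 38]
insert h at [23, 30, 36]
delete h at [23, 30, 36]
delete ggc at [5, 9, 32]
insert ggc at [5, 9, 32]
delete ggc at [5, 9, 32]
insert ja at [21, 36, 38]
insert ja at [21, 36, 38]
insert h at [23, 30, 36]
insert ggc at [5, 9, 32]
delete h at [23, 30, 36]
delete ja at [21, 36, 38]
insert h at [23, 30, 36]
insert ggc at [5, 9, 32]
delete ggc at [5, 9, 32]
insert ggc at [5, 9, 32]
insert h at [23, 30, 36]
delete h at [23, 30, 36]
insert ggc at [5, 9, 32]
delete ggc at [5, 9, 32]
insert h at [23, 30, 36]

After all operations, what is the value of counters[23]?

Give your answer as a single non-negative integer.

Step 1: insert ggc at [5, 9, 32] -> counters=[0,0,0,0,0,1,0,0,0,1,0,0,0,0,0,0,0,0,0,0,0,0,0,0,0,0,0,0,0,0,0,0,1,0,0,0,0,0,0,0,0,0,0,0,0,0]
Step 2: insert ja at [21, 36, 38] -> counters=[0,0,0,0,0,1,0,0,0,1,0,0,0,0,0,0,0,0,0,0,0,1,0,0,0,0,0,0,0,0,0,0,1,0,0,0,1,0,1,0,0,0,0,0,0,0]
Step 3: insert h at [23, 30, 36] -> counters=[0,0,0,0,0,1,0,0,0,1,0,0,0,0,0,0,0,0,0,0,0,1,0,1,0,0,0,0,0,0,1,0,1,0,0,0,2,0,1,0,0,0,0,0,0,0]
Step 4: delete h at [23, 30, 36] -> counters=[0,0,0,0,0,1,0,0,0,1,0,0,0,0,0,0,0,0,0,0,0,1,0,0,0,0,0,0,0,0,0,0,1,0,0,0,1,0,1,0,0,0,0,0,0,0]
Step 5: delete ggc at [5, 9, 32] -> counters=[0,0,0,0,0,0,0,0,0,0,0,0,0,0,0,0,0,0,0,0,0,1,0,0,0,0,0,0,0,0,0,0,0,0,0,0,1,0,1,0,0,0,0,0,0,0]
Step 6: insert ggc at [5, 9, 32] -> counters=[0,0,0,0,0,1,0,0,0,1,0,0,0,0,0,0,0,0,0,0,0,1,0,0,0,0,0,0,0,0,0,0,1,0,0,0,1,0,1,0,0,0,0,0,0,0]
Step 7: delete ggc at [5, 9, 32] -> counters=[0,0,0,0,0,0,0,0,0,0,0,0,0,0,0,0,0,0,0,0,0,1,0,0,0,0,0,0,0,0,0,0,0,0,0,0,1,0,1,0,0,0,0,0,0,0]
Step 8: insert ja at [21, 36, 38] -> counters=[0,0,0,0,0,0,0,0,0,0,0,0,0,0,0,0,0,0,0,0,0,2,0,0,0,0,0,0,0,0,0,0,0,0,0,0,2,0,2,0,0,0,0,0,0,0]
Step 9: insert ja at [21, 36, 38] -> counters=[0,0,0,0,0,0,0,0,0,0,0,0,0,0,0,0,0,0,0,0,0,3,0,0,0,0,0,0,0,0,0,0,0,0,0,0,3,0,3,0,0,0,0,0,0,0]
Step 10: insert h at [23, 30, 36] -> counters=[0,0,0,0,0,0,0,0,0,0,0,0,0,0,0,0,0,0,0,0,0,3,0,1,0,0,0,0,0,0,1,0,0,0,0,0,4,0,3,0,0,0,0,0,0,0]
Step 11: insert ggc at [5, 9, 32] -> counters=[0,0,0,0,0,1,0,0,0,1,0,0,0,0,0,0,0,0,0,0,0,3,0,1,0,0,0,0,0,0,1,0,1,0,0,0,4,0,3,0,0,0,0,0,0,0]
Step 12: delete h at [23, 30, 36] -> counters=[0,0,0,0,0,1,0,0,0,1,0,0,0,0,0,0,0,0,0,0,0,3,0,0,0,0,0,0,0,0,0,0,1,0,0,0,3,0,3,0,0,0,0,0,0,0]
Step 13: delete ja at [21, 36, 38] -> counters=[0,0,0,0,0,1,0,0,0,1,0,0,0,0,0,0,0,0,0,0,0,2,0,0,0,0,0,0,0,0,0,0,1,0,0,0,2,0,2,0,0,0,0,0,0,0]
Step 14: insert h at [23, 30, 36] -> counters=[0,0,0,0,0,1,0,0,0,1,0,0,0,0,0,0,0,0,0,0,0,2,0,1,0,0,0,0,0,0,1,0,1,0,0,0,3,0,2,0,0,0,0,0,0,0]
Step 15: insert ggc at [5, 9, 32] -> counters=[0,0,0,0,0,2,0,0,0,2,0,0,0,0,0,0,0,0,0,0,0,2,0,1,0,0,0,0,0,0,1,0,2,0,0,0,3,0,2,0,0,0,0,0,0,0]
Step 16: delete ggc at [5, 9, 32] -> counters=[0,0,0,0,0,1,0,0,0,1,0,0,0,0,0,0,0,0,0,0,0,2,0,1,0,0,0,0,0,0,1,0,1,0,0,0,3,0,2,0,0,0,0,0,0,0]
Step 17: insert ggc at [5, 9, 32] -> counters=[0,0,0,0,0,2,0,0,0,2,0,0,0,0,0,0,0,0,0,0,0,2,0,1,0,0,0,0,0,0,1,0,2,0,0,0,3,0,2,0,0,0,0,0,0,0]
Step 18: insert h at [23, 30, 36] -> counters=[0,0,0,0,0,2,0,0,0,2,0,0,0,0,0,0,0,0,0,0,0,2,0,2,0,0,0,0,0,0,2,0,2,0,0,0,4,0,2,0,0,0,0,0,0,0]
Step 19: delete h at [23, 30, 36] -> counters=[0,0,0,0,0,2,0,0,0,2,0,0,0,0,0,0,0,0,0,0,0,2,0,1,0,0,0,0,0,0,1,0,2,0,0,0,3,0,2,0,0,0,0,0,0,0]
Step 20: insert ggc at [5, 9, 32] -> counters=[0,0,0,0,0,3,0,0,0,3,0,0,0,0,0,0,0,0,0,0,0,2,0,1,0,0,0,0,0,0,1,0,3,0,0,0,3,0,2,0,0,0,0,0,0,0]
Step 21: delete ggc at [5, 9, 32] -> counters=[0,0,0,0,0,2,0,0,0,2,0,0,0,0,0,0,0,0,0,0,0,2,0,1,0,0,0,0,0,0,1,0,2,0,0,0,3,0,2,0,0,0,0,0,0,0]
Step 22: insert h at [23, 30, 36] -> counters=[0,0,0,0,0,2,0,0,0,2,0,0,0,0,0,0,0,0,0,0,0,2,0,2,0,0,0,0,0,0,2,0,2,0,0,0,4,0,2,0,0,0,0,0,0,0]
Final counters=[0,0,0,0,0,2,0,0,0,2,0,0,0,0,0,0,0,0,0,0,0,2,0,2,0,0,0,0,0,0,2,0,2,0,0,0,4,0,2,0,0,0,0,0,0,0] -> counters[23]=2

Answer: 2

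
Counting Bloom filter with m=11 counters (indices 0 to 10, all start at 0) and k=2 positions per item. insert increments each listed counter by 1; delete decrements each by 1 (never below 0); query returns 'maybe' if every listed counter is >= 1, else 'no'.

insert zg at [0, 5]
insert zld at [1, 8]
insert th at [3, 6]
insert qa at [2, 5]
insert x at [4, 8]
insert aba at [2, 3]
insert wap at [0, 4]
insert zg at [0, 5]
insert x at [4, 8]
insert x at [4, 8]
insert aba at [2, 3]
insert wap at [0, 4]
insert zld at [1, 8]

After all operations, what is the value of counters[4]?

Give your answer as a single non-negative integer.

Step 1: insert zg at [0, 5] -> counters=[1,0,0,0,0,1,0,0,0,0,0]
Step 2: insert zld at [1, 8] -> counters=[1,1,0,0,0,1,0,0,1,0,0]
Step 3: insert th at [3, 6] -> counters=[1,1,0,1,0,1,1,0,1,0,0]
Step 4: insert qa at [2, 5] -> counters=[1,1,1,1,0,2,1,0,1,0,0]
Step 5: insert x at [4, 8] -> counters=[1,1,1,1,1,2,1,0,2,0,0]
Step 6: insert aba at [2, 3] -> counters=[1,1,2,2,1,2,1,0,2,0,0]
Step 7: insert wap at [0, 4] -> counters=[2,1,2,2,2,2,1,0,2,0,0]
Step 8: insert zg at [0, 5] -> counters=[3,1,2,2,2,3,1,0,2,0,0]
Step 9: insert x at [4, 8] -> counters=[3,1,2,2,3,3,1,0,3,0,0]
Step 10: insert x at [4, 8] -> counters=[3,1,2,2,4,3,1,0,4,0,0]
Step 11: insert aba at [2, 3] -> counters=[3,1,3,3,4,3,1,0,4,0,0]
Step 12: insert wap at [0, 4] -> counters=[4,1,3,3,5,3,1,0,4,0,0]
Step 13: insert zld at [1, 8] -> counters=[4,2,3,3,5,3,1,0,5,0,0]
Final counters=[4,2,3,3,5,3,1,0,5,0,0] -> counters[4]=5

Answer: 5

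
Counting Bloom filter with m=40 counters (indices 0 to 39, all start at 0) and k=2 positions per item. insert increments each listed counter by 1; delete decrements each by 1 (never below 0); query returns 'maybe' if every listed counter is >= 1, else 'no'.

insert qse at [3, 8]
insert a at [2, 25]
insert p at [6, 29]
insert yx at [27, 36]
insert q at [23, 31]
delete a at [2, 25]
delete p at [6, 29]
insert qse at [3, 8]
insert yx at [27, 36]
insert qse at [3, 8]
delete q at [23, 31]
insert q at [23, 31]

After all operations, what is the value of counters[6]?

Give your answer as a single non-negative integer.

Answer: 0

Derivation:
Step 1: insert qse at [3, 8] -> counters=[0,0,0,1,0,0,0,0,1,0,0,0,0,0,0,0,0,0,0,0,0,0,0,0,0,0,0,0,0,0,0,0,0,0,0,0,0,0,0,0]
Step 2: insert a at [2, 25] -> counters=[0,0,1,1,0,0,0,0,1,0,0,0,0,0,0,0,0,0,0,0,0,0,0,0,0,1,0,0,0,0,0,0,0,0,0,0,0,0,0,0]
Step 3: insert p at [6, 29] -> counters=[0,0,1,1,0,0,1,0,1,0,0,0,0,0,0,0,0,0,0,0,0,0,0,0,0,1,0,0,0,1,0,0,0,0,0,0,0,0,0,0]
Step 4: insert yx at [27, 36] -> counters=[0,0,1,1,0,0,1,0,1,0,0,0,0,0,0,0,0,0,0,0,0,0,0,0,0,1,0,1,0,1,0,0,0,0,0,0,1,0,0,0]
Step 5: insert q at [23, 31] -> counters=[0,0,1,1,0,0,1,0,1,0,0,0,0,0,0,0,0,0,0,0,0,0,0,1,0,1,0,1,0,1,0,1,0,0,0,0,1,0,0,0]
Step 6: delete a at [2, 25] -> counters=[0,0,0,1,0,0,1,0,1,0,0,0,0,0,0,0,0,0,0,0,0,0,0,1,0,0,0,1,0,1,0,1,0,0,0,0,1,0,0,0]
Step 7: delete p at [6, 29] -> counters=[0,0,0,1,0,0,0,0,1,0,0,0,0,0,0,0,0,0,0,0,0,0,0,1,0,0,0,1,0,0,0,1,0,0,0,0,1,0,0,0]
Step 8: insert qse at [3, 8] -> counters=[0,0,0,2,0,0,0,0,2,0,0,0,0,0,0,0,0,0,0,0,0,0,0,1,0,0,0,1,0,0,0,1,0,0,0,0,1,0,0,0]
Step 9: insert yx at [27, 36] -> counters=[0,0,0,2,0,0,0,0,2,0,0,0,0,0,0,0,0,0,0,0,0,0,0,1,0,0,0,2,0,0,0,1,0,0,0,0,2,0,0,0]
Step 10: insert qse at [3, 8] -> counters=[0,0,0,3,0,0,0,0,3,0,0,0,0,0,0,0,0,0,0,0,0,0,0,1,0,0,0,2,0,0,0,1,0,0,0,0,2,0,0,0]
Step 11: delete q at [23, 31] -> counters=[0,0,0,3,0,0,0,0,3,0,0,0,0,0,0,0,0,0,0,0,0,0,0,0,0,0,0,2,0,0,0,0,0,0,0,0,2,0,0,0]
Step 12: insert q at [23, 31] -> counters=[0,0,0,3,0,0,0,0,3,0,0,0,0,0,0,0,0,0,0,0,0,0,0,1,0,0,0,2,0,0,0,1,0,0,0,0,2,0,0,0]
Final counters=[0,0,0,3,0,0,0,0,3,0,0,0,0,0,0,0,0,0,0,0,0,0,0,1,0,0,0,2,0,0,0,1,0,0,0,0,2,0,0,0] -> counters[6]=0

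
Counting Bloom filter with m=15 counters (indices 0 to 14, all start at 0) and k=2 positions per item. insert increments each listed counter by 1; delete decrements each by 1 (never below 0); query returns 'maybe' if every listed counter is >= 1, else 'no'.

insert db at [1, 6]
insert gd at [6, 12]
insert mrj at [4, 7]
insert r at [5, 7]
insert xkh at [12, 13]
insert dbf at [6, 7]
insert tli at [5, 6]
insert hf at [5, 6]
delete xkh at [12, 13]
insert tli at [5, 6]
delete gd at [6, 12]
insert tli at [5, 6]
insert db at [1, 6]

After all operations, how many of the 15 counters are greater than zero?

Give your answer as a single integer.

Step 1: insert db at [1, 6] -> counters=[0,1,0,0,0,0,1,0,0,0,0,0,0,0,0]
Step 2: insert gd at [6, 12] -> counters=[0,1,0,0,0,0,2,0,0,0,0,0,1,0,0]
Step 3: insert mrj at [4, 7] -> counters=[0,1,0,0,1,0,2,1,0,0,0,0,1,0,0]
Step 4: insert r at [5, 7] -> counters=[0,1,0,0,1,1,2,2,0,0,0,0,1,0,0]
Step 5: insert xkh at [12, 13] -> counters=[0,1,0,0,1,1,2,2,0,0,0,0,2,1,0]
Step 6: insert dbf at [6, 7] -> counters=[0,1,0,0,1,1,3,3,0,0,0,0,2,1,0]
Step 7: insert tli at [5, 6] -> counters=[0,1,0,0,1,2,4,3,0,0,0,0,2,1,0]
Step 8: insert hf at [5, 6] -> counters=[0,1,0,0,1,3,5,3,0,0,0,0,2,1,0]
Step 9: delete xkh at [12, 13] -> counters=[0,1,0,0,1,3,5,3,0,0,0,0,1,0,0]
Step 10: insert tli at [5, 6] -> counters=[0,1,0,0,1,4,6,3,0,0,0,0,1,0,0]
Step 11: delete gd at [6, 12] -> counters=[0,1,0,0,1,4,5,3,0,0,0,0,0,0,0]
Step 12: insert tli at [5, 6] -> counters=[0,1,0,0,1,5,6,3,0,0,0,0,0,0,0]
Step 13: insert db at [1, 6] -> counters=[0,2,0,0,1,5,7,3,0,0,0,0,0,0,0]
Final counters=[0,2,0,0,1,5,7,3,0,0,0,0,0,0,0] -> 5 nonzero

Answer: 5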